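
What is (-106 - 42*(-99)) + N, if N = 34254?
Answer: 38306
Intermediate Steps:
(-106 - 42*(-99)) + N = (-106 - 42*(-99)) + 34254 = (-106 + 4158) + 34254 = 4052 + 34254 = 38306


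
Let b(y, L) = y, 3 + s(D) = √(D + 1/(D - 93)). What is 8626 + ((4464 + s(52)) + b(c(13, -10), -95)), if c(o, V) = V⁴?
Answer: 23087 + √87371/41 ≈ 23094.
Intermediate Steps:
s(D) = -3 + √(D + 1/(-93 + D)) (s(D) = -3 + √(D + 1/(D - 93)) = -3 + √(D + 1/(-93 + D)))
8626 + ((4464 + s(52)) + b(c(13, -10), -95)) = 8626 + ((4464 + (-3 + √((1 + 52*(-93 + 52))/(-93 + 52)))) + (-10)⁴) = 8626 + ((4464 + (-3 + √((1 + 52*(-41))/(-41)))) + 10000) = 8626 + ((4464 + (-3 + √(-(1 - 2132)/41))) + 10000) = 8626 + ((4464 + (-3 + √(-1/41*(-2131)))) + 10000) = 8626 + ((4464 + (-3 + √(2131/41))) + 10000) = 8626 + ((4464 + (-3 + √87371/41)) + 10000) = 8626 + ((4461 + √87371/41) + 10000) = 8626 + (14461 + √87371/41) = 23087 + √87371/41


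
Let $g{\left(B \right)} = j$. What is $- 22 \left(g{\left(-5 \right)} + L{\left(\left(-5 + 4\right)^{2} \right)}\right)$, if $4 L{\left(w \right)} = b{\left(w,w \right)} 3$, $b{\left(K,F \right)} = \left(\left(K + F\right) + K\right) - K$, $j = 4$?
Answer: $-121$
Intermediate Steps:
$b{\left(K,F \right)} = F + K$ ($b{\left(K,F \right)} = \left(\left(F + K\right) + K\right) - K = \left(F + 2 K\right) - K = F + K$)
$g{\left(B \right)} = 4$
$L{\left(w \right)} = \frac{3 w}{2}$ ($L{\left(w \right)} = \frac{\left(w + w\right) 3}{4} = \frac{2 w 3}{4} = \frac{6 w}{4} = \frac{3 w}{2}$)
$- 22 \left(g{\left(-5 \right)} + L{\left(\left(-5 + 4\right)^{2} \right)}\right) = - 22 \left(4 + \frac{3 \left(-5 + 4\right)^{2}}{2}\right) = - 22 \left(4 + \frac{3 \left(-1\right)^{2}}{2}\right) = - 22 \left(4 + \frac{3}{2} \cdot 1\right) = - 22 \left(4 + \frac{3}{2}\right) = \left(-22\right) \frac{11}{2} = -121$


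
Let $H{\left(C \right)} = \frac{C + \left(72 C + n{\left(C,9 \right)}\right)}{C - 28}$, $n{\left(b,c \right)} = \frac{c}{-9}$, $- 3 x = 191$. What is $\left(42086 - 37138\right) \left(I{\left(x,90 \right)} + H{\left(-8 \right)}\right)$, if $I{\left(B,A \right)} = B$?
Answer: $- \frac{703853}{3} \approx -2.3462 \cdot 10^{5}$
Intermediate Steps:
$x = - \frac{191}{3}$ ($x = \left(- \frac{1}{3}\right) 191 = - \frac{191}{3} \approx -63.667$)
$n{\left(b,c \right)} = - \frac{c}{9}$ ($n{\left(b,c \right)} = c \left(- \frac{1}{9}\right) = - \frac{c}{9}$)
$H{\left(C \right)} = \frac{-1 + 73 C}{-28 + C}$ ($H{\left(C \right)} = \frac{C + \left(72 C - 1\right)}{C - 28} = \frac{C + \left(72 C - 1\right)}{-28 + C} = \frac{C + \left(-1 + 72 C\right)}{-28 + C} = \frac{-1 + 73 C}{-28 + C}$)
$\left(42086 - 37138\right) \left(I{\left(x,90 \right)} + H{\left(-8 \right)}\right) = \left(42086 - 37138\right) \left(- \frac{191}{3} + \frac{-1 + 73 \left(-8\right)}{-28 - 8}\right) = 4948 \left(- \frac{191}{3} + \frac{-1 - 584}{-36}\right) = 4948 \left(- \frac{191}{3} - - \frac{65}{4}\right) = 4948 \left(- \frac{191}{3} + \frac{65}{4}\right) = 4948 \left(- \frac{569}{12}\right) = - \frac{703853}{3}$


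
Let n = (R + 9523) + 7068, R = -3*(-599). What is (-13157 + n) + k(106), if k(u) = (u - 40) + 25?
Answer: 5322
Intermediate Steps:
R = 1797
k(u) = -15 + u (k(u) = (-40 + u) + 25 = -15 + u)
n = 18388 (n = (1797 + 9523) + 7068 = 11320 + 7068 = 18388)
(-13157 + n) + k(106) = (-13157 + 18388) + (-15 + 106) = 5231 + 91 = 5322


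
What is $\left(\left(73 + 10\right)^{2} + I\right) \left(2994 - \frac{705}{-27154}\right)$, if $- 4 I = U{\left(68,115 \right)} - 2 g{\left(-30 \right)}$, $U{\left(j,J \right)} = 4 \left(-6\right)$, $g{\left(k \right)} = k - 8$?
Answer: $\frac{279508647078}{13577} \approx 2.0587 \cdot 10^{7}$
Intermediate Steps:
$g{\left(k \right)} = -8 + k$
$U{\left(j,J \right)} = -24$
$I = -13$ ($I = - \frac{-24 - 2 \left(-8 - 30\right)}{4} = - \frac{-24 - 2 \left(-38\right)}{4} = - \frac{-24 - -76}{4} = - \frac{-24 + 76}{4} = \left(- \frac{1}{4}\right) 52 = -13$)
$\left(\left(73 + 10\right)^{2} + I\right) \left(2994 - \frac{705}{-27154}\right) = \left(\left(73 + 10\right)^{2} - 13\right) \left(2994 - \frac{705}{-27154}\right) = \left(83^{2} - 13\right) \left(2994 - - \frac{705}{27154}\right) = \left(6889 - 13\right) \left(2994 + \frac{705}{27154}\right) = 6876 \cdot \frac{81299781}{27154} = \frac{279508647078}{13577}$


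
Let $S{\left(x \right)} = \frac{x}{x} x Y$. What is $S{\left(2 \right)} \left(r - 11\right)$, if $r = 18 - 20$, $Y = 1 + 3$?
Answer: $-104$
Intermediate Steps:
$Y = 4$
$S{\left(x \right)} = 4 x$ ($S{\left(x \right)} = \frac{x}{x} x 4 = 1 x 4 = x 4 = 4 x$)
$r = -2$ ($r = 18 - 20 = -2$)
$S{\left(2 \right)} \left(r - 11\right) = 4 \cdot 2 \left(-2 - 11\right) = 8 \left(-13\right) = -104$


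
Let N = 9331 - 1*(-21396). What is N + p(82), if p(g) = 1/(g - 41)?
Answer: 1259808/41 ≈ 30727.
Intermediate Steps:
N = 30727 (N = 9331 + 21396 = 30727)
p(g) = 1/(-41 + g)
N + p(82) = 30727 + 1/(-41 + 82) = 30727 + 1/41 = 1259808/41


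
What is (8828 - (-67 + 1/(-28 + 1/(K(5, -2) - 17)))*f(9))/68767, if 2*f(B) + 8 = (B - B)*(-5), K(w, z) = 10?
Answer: 1686292/13547099 ≈ 0.12448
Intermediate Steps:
f(B) = -4 (f(B) = -4 + ((B - B)*(-5))/2 = -4 + (0*(-5))/2 = -4 + (½)*0 = -4 + 0 = -4)
(8828 - (-67 + 1/(-28 + 1/(K(5, -2) - 17)))*f(9))/68767 = (8828 - (-67 + 1/(-28 + 1/(10 - 17)))*(-4))/68767 = (8828 - (-67 + 1/(-28 + 1/(-7)))*(-4))*(1/68767) = (8828 - (-67 + 1/(-28 - ⅐))*(-4))*(1/68767) = (8828 - (-67 + 1/(-197/7))*(-4))*(1/68767) = (8828 - (-67 - 7/197)*(-4))*(1/68767) = (8828 - (-13206)*(-4)/197)*(1/68767) = (8828 - 1*52824/197)*(1/68767) = (8828 - 52824/197)*(1/68767) = (1686292/197)*(1/68767) = 1686292/13547099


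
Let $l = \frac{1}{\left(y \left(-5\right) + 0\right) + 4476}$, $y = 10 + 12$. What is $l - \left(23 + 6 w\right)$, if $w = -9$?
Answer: $\frac{135347}{4366} \approx 31.0$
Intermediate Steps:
$y = 22$
$l = \frac{1}{4366}$ ($l = \frac{1}{\left(22 \left(-5\right) + 0\right) + 4476} = \frac{1}{\left(-110 + 0\right) + 4476} = \frac{1}{-110 + 4476} = \frac{1}{4366} \approx 0.00022904$)
$l - \left(23 + 6 w\right) = \frac{1}{4366} - -31 = \frac{1}{4366} + \left(-23 + 54\right) = \frac{1}{4366} + 31 = \frac{135347}{4366}$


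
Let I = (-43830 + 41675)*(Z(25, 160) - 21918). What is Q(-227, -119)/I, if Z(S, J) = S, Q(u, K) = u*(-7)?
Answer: 1589/47179415 ≈ 3.3680e-5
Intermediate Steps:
Q(u, K) = -7*u
I = 47179415 (I = (-43830 + 41675)*(25 - 21918) = -2155*(-21893) = 47179415)
Q(-227, -119)/I = -7*(-227)/47179415 = 1589*(1/47179415) = 1589/47179415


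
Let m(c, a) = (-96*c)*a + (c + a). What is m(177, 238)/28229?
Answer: -4043681/28229 ≈ -143.25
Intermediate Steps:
m(c, a) = a + c - 96*a*c (m(c, a) = -96*a*c + (a + c) = a + c - 96*a*c)
m(177, 238)/28229 = (238 + 177 - 96*238*177)/28229 = (238 + 177 - 4044096)*(1/28229) = -4043681*1/28229 = -4043681/28229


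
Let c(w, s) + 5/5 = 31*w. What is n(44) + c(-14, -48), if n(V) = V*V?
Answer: 1501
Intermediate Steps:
c(w, s) = -1 + 31*w
n(V) = V**2
n(44) + c(-14, -48) = 44**2 + (-1 + 31*(-14)) = 1936 + (-1 - 434) = 1936 - 435 = 1501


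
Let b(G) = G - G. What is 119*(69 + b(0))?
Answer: 8211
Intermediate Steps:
b(G) = 0
119*(69 + b(0)) = 119*(69 + 0) = 119*69 = 8211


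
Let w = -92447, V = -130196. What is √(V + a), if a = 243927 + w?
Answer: 2*√5321 ≈ 145.89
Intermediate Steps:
a = 151480 (a = 243927 - 92447 = 151480)
√(V + a) = √(-130196 + 151480) = √21284 = 2*√5321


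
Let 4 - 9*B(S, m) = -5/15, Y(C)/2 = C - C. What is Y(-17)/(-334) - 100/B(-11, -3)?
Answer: -2700/13 ≈ -207.69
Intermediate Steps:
Y(C) = 0 (Y(C) = 2*(C - C) = 2*0 = 0)
B(S, m) = 13/27 (B(S, m) = 4/9 - (-5)/(9*15) = 4/9 - ⅑*(-⅓) = 4/9 + 1/27 = 13/27)
Y(-17)/(-334) - 100/B(-11, -3) = 0/(-334) - 100/13/27 = 0*(-1/334) - 100*27/13 = 0 - 2700/13 = -2700/13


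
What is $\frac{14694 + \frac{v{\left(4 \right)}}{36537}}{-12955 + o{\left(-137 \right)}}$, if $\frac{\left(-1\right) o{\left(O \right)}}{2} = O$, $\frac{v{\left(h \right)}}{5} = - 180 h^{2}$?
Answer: $- \frac{19883714}{17160211} \approx -1.1587$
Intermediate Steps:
$v{\left(h \right)} = - 900 h^{2}$ ($v{\left(h \right)} = 5 \left(- 180 h^{2}\right) = - 900 h^{2}$)
$o{\left(O \right)} = - 2 O$
$\frac{14694 + \frac{v{\left(4 \right)}}{36537}}{-12955 + o{\left(-137 \right)}} = \frac{14694 + \frac{\left(-900\right) 4^{2}}{36537}}{-12955 - -274} = \frac{14694 + \left(-900\right) 16 \cdot \frac{1}{36537}}{-12955 + 274} = \frac{14694 - \frac{4800}{12179}}{-12681} = \left(14694 - \frac{4800}{12179}\right) \left(- \frac{1}{12681}\right) = \frac{178953426}{12179} \left(- \frac{1}{12681}\right) = - \frac{19883714}{17160211}$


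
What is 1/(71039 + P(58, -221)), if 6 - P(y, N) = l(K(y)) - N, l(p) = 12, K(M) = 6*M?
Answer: 1/70812 ≈ 1.4122e-5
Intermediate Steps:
P(y, N) = -6 + N (P(y, N) = 6 - (12 - N) = 6 + (-12 + N) = -6 + N)
1/(71039 + P(58, -221)) = 1/(71039 + (-6 - 221)) = 1/(71039 - 227) = 1/70812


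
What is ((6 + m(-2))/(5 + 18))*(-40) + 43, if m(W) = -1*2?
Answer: 829/23 ≈ 36.043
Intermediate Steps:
m(W) = -2
((6 + m(-2))/(5 + 18))*(-40) + 43 = ((6 - 2)/(5 + 18))*(-40) + 43 = (4/23)*(-40) + 43 = -160/23 + 43 = 829/23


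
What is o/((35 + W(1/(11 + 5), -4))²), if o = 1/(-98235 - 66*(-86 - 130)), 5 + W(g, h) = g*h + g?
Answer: -256/19107657891 ≈ -1.3398e-8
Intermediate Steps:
W(g, h) = -5 + g + g*h (W(g, h) = -5 + (g*h + g) = -5 + (g + g*h) = -5 + g + g*h)
o = -1/83979 (o = 1/(-98235 - 66*(-216)) = 1/(-98235 + 14256) = 1/(-83979) = -1/83979 ≈ -1.1908e-5)
o/((35 + W(1/(11 + 5), -4))²) = -1/(83979*(35 + (-5 + 1/(11 + 5) - 4/(11 + 5)))²) = -1/(83979*(35 + (-5 + 1/16 - 4/16))²) = -1/(83979*(35 + (-5 + 1/16 + (1/16)*(-4)))²) = -1/(83979*(35 + (-5 + 1/16 - ¼))²) = -1/(83979*(35 - 83/16)²) = -1/(83979*((477/16)²)) = -1/(83979*227529/256) = -1/83979*256/227529 = -256/19107657891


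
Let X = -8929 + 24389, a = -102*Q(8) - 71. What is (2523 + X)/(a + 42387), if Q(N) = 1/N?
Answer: 71932/169213 ≈ 0.42510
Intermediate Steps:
a = -335/4 (a = -102/8 - 71 = -102*1/8 - 71 = -51/4 - 71 = -335/4 ≈ -83.750)
X = 15460
(2523 + X)/(a + 42387) = (2523 + 15460)/(-335/4 + 42387) = 17983/(169213/4) = 17983*(4/169213) = 71932/169213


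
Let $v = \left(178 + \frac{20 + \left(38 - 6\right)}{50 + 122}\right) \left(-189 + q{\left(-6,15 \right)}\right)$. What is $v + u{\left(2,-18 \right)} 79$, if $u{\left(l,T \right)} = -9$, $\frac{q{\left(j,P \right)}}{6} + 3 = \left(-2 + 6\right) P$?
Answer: $\frac{1142478}{43} \approx 26569.0$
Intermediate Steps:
$q{\left(j,P \right)} = -18 + 24 P$ ($q{\left(j,P \right)} = -18 + 6 \left(-2 + 6\right) P = -18 + 6 \cdot 4 P = -18 + 24 P$)
$v = \frac{1173051}{43}$ ($v = \left(178 + \frac{20 + \left(38 - 6\right)}{50 + 122}\right) \left(-189 + \left(-18 + 24 \cdot 15\right)\right) = \left(178 + \frac{20 + 32}{172}\right) \left(-189 + \left(-18 + 360\right)\right) = \left(178 + 52 \cdot \frac{1}{172}\right) \left(-189 + 342\right) = \left(178 + \frac{13}{43}\right) 153 = \frac{7667}{43} \cdot 153 = \frac{1173051}{43} \approx 27280.0$)
$v + u{\left(2,-18 \right)} 79 = \frac{1173051}{43} - 711 = \frac{1142478}{43}$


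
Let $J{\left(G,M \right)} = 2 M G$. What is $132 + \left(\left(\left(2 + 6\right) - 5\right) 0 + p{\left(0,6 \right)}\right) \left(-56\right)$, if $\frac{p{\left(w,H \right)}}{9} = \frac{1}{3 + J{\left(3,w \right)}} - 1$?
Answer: $468$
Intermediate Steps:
$J{\left(G,M \right)} = 2 G M$
$p{\left(w,H \right)} = -9 + \frac{9}{3 + 6 w}$ ($p{\left(w,H \right)} = 9 \left(\frac{1}{3 + 2 \cdot 3 w} - 1\right) = 9 \left(\frac{1}{3 + 6 w} - 1\right) = 9 \left(-1 + \frac{1}{3 + 6 w}\right) = -9 + \frac{9}{3 + 6 w}$)
$132 + \left(\left(\left(2 + 6\right) - 5\right) 0 + p{\left(0,6 \right)}\right) \left(-56\right) = 132 + \left(\left(\left(2 + 6\right) - 5\right) 0 + \frac{6 \left(-1 - 0\right)}{1 + 2 \cdot 0}\right) \left(-56\right) = 132 + \left(\left(8 - 5\right) 0 + \frac{6 \left(-1 + 0\right)}{1 + 0}\right) \left(-56\right) = 132 + \left(3 \cdot 0 + 6 \cdot 1^{-1} \left(-1\right)\right) \left(-56\right) = 132 + \left(0 + 6 \cdot 1 \left(-1\right)\right) \left(-56\right) = 132 + \left(0 - 6\right) \left(-56\right) = 132 - -336 = 132 + 336 = 468$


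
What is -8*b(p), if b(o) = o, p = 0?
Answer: 0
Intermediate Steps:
-8*b(p) = -8*0 = 0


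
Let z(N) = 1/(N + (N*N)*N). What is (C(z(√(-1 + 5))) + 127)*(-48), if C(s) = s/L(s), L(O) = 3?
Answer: -30488/5 ≈ -6097.6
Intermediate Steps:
z(N) = 1/(N + N³) (z(N) = 1/(N + N²*N) = 1/(N + N³))
C(s) = s/3
(C(z(√(-1 + 5))) + 127)*(-48) = (1/(3*(√(-1 + 5) + (√(-1 + 5))³)) + 127)*(-48) = (1/(3*(√4 + (√4)³)) + 127)*(-48) = (1/(3*(2 + 2³)) + 127)*(-48) = (1/(3*(2 + 8)) + 127)*(-48) = ((⅓)/10 + 127)*(-48) = ((⅓)*(⅒) + 127)*(-48) = (1/30 + 127)*(-48) = (3811/30)*(-48) = -30488/5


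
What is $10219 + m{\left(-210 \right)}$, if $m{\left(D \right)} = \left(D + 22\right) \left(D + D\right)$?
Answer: $89179$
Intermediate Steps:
$m{\left(D \right)} = 2 D \left(22 + D\right)$ ($m{\left(D \right)} = \left(22 + D\right) 2 D = 2 D \left(22 + D\right)$)
$10219 + m{\left(-210 \right)} = 10219 + 2 \left(-210\right) \left(22 - 210\right) = 10219 + 2 \left(-210\right) \left(-188\right) = 10219 + 78960 = 89179$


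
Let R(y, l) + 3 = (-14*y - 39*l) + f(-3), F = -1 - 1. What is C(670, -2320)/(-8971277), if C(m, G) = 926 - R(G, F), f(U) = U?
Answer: 4518/1281611 ≈ 0.0035252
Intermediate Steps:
F = -2
R(y, l) = -6 - 39*l - 14*y (R(y, l) = -3 + ((-14*y - 39*l) - 3) = -3 + ((-39*l - 14*y) - 3) = -3 + (-3 - 39*l - 14*y) = -6 - 39*l - 14*y)
C(m, G) = 854 + 14*G (C(m, G) = 926 - (-6 - 39*(-2) - 14*G) = 926 - (-6 + 78 - 14*G) = 926 - (72 - 14*G) = 926 + (-72 + 14*G) = 854 + 14*G)
C(670, -2320)/(-8971277) = (854 + 14*(-2320))/(-8971277) = (854 - 32480)*(-1/8971277) = -31626*(-1/8971277) = 4518/1281611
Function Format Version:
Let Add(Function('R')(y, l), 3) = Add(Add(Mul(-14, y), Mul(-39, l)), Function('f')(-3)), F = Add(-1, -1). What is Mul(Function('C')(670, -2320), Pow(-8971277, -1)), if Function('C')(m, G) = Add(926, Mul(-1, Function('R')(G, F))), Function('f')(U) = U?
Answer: Rational(4518, 1281611) ≈ 0.0035252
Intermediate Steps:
F = -2
Function('R')(y, l) = Add(-6, Mul(-39, l), Mul(-14, y)) (Function('R')(y, l) = Add(-3, Add(Add(Mul(-14, y), Mul(-39, l)), -3)) = Add(-3, Add(Add(Mul(-39, l), Mul(-14, y)), -3)) = Add(-3, Add(-3, Mul(-39, l), Mul(-14, y))) = Add(-6, Mul(-39, l), Mul(-14, y)))
Function('C')(m, G) = Add(854, Mul(14, G)) (Function('C')(m, G) = Add(926, Mul(-1, Add(-6, Mul(-39, -2), Mul(-14, G)))) = Add(926, Mul(-1, Add(-6, 78, Mul(-14, G)))) = Add(926, Mul(-1, Add(72, Mul(-14, G)))) = Add(926, Add(-72, Mul(14, G))) = Add(854, Mul(14, G)))
Mul(Function('C')(670, -2320), Pow(-8971277, -1)) = Mul(Add(854, Mul(14, -2320)), Pow(-8971277, -1)) = Mul(Add(854, -32480), Rational(-1, 8971277)) = Mul(-31626, Rational(-1, 8971277)) = Rational(4518, 1281611)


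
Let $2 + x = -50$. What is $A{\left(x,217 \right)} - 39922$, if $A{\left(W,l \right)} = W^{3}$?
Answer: $-180530$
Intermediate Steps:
$x = -52$ ($x = -2 - 50 = -52$)
$A{\left(x,217 \right)} - 39922 = \left(-52\right)^{3} - 39922 = -140608 - 39922 = -180530$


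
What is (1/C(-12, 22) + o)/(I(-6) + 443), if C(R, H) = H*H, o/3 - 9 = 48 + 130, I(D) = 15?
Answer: 271525/221672 ≈ 1.2249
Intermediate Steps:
o = 561 (o = 27 + 3*(48 + 130) = 27 + 3*178 = 27 + 534 = 561)
C(R, H) = H²
(1/C(-12, 22) + o)/(I(-6) + 443) = (1/(22²) + 561)/(15 + 443) = (1/484 + 561)/458 = (1/458)*(271525/484) = 271525/221672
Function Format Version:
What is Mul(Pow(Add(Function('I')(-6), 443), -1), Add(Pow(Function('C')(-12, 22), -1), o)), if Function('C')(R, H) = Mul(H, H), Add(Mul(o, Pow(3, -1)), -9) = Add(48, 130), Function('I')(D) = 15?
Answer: Rational(271525, 221672) ≈ 1.2249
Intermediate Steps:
o = 561 (o = Add(27, Mul(3, Add(48, 130))) = Add(27, Mul(3, 178)) = Add(27, 534) = 561)
Function('C')(R, H) = Pow(H, 2)
Mul(Pow(Add(Function('I')(-6), 443), -1), Add(Pow(Function('C')(-12, 22), -1), o)) = Mul(Pow(Add(15, 443), -1), Add(Pow(Pow(22, 2), -1), 561)) = Mul(Pow(458, -1), Add(Pow(484, -1), 561)) = Mul(Rational(1, 458), Add(Rational(1, 484), 561)) = Mul(Rational(1, 458), Rational(271525, 484)) = Rational(271525, 221672)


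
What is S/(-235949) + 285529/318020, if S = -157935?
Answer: 117596770721/75036500980 ≈ 1.5672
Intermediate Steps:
S/(-235949) + 285529/318020 = -157935/(-235949) + 285529/318020 = -157935*(-1/235949) + 285529*(1/318020) = 157935/235949 + 285529/318020 = 117596770721/75036500980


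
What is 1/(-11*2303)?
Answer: -1/25333 ≈ -3.9474e-5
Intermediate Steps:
1/(-11*2303) = 1/(-25333) = -1/25333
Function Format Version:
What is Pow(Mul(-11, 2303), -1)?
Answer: Rational(-1, 25333) ≈ -3.9474e-5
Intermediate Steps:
Pow(Mul(-11, 2303), -1) = Pow(-25333, -1) = Rational(-1, 25333)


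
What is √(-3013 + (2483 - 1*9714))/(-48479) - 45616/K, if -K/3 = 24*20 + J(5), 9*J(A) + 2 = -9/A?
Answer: 684240/21581 - 2*I*√2561/48479 ≈ 31.706 - 0.0020878*I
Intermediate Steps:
J(A) = -2/9 - 1/A (J(A) = -2/9 + (-9/A)/9 = -2/9 - 1/A)
K = -21581/15 (K = -3*(24*20 + (-2/9 - 1/5)) = -3*(480 + (-2/9 - 1*⅕)) = -3*(480 + (-2/9 - ⅕)) = -3*(480 - 19/45) = -3*21581/45 = -21581/15 ≈ -1438.7)
√(-3013 + (2483 - 1*9714))/(-48479) - 45616/K = √(-3013 + (2483 - 1*9714))/(-48479) - 45616/(-21581/15) = √(-3013 + (2483 - 9714))*(-1/48479) - 45616*(-15/21581) = √(-3013 - 7231)*(-1/48479) + 684240/21581 = √(-10244)*(-1/48479) + 684240/21581 = (2*I*√2561)*(-1/48479) + 684240/21581 = -2*I*√2561/48479 + 684240/21581 = 684240/21581 - 2*I*√2561/48479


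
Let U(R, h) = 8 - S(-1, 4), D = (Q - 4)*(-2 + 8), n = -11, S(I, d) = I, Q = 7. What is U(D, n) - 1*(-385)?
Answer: 394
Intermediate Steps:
D = 18 (D = (7 - 4)*(-2 + 8) = 3*6 = 18)
U(R, h) = 9 (U(R, h) = 8 - 1*(-1) = 8 + 1 = 9)
U(D, n) - 1*(-385) = 9 - 1*(-385) = 9 + 385 = 394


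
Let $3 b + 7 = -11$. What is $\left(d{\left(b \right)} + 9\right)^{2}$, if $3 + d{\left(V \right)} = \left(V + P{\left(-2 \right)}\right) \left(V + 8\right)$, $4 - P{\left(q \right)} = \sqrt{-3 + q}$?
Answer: $4 \left(-1 + i \sqrt{5}\right)^{2} \approx -16.0 - 17.889 i$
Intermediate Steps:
$b = -6$ ($b = - \frac{7}{3} + \frac{1}{3} \left(-11\right) = - \frac{7}{3} - \frac{11}{3} = -6$)
$P{\left(q \right)} = 4 - \sqrt{-3 + q}$
$d{\left(V \right)} = -3 + \left(8 + V\right) \left(4 + V - i \sqrt{5}\right)$ ($d{\left(V \right)} = -3 + \left(V + \left(4 - \sqrt{-3 - 2}\right)\right) \left(V + 8\right) = -3 + \left(V + \left(4 - \sqrt{-5}\right)\right) \left(8 + V\right) = -3 + \left(V + \left(4 - i \sqrt{5}\right)\right) \left(8 + V\right) = -3 + \left(4 + V - i \sqrt{5}\right) \left(8 + V\right) = -3 + \left(8 + V\right) \left(4 + V - i \sqrt{5}\right)$)
$\left(d{\left(b \right)} + 9\right)^{2} = \left(\left(29 + \left(-6\right)^{2} + 12 \left(-6\right) - 8 i \sqrt{5} - i \left(-6\right) \sqrt{5}\right) + 9\right)^{2} = \left(\left(29 + 36 - 72 - 8 i \sqrt{5} + 6 i \sqrt{5}\right) + 9\right)^{2} = \left(\left(-7 - 2 i \sqrt{5}\right) + 9\right)^{2} = \left(2 - 2 i \sqrt{5}\right)^{2}$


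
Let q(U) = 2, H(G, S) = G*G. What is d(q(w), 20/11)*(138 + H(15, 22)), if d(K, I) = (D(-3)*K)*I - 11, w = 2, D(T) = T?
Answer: -7953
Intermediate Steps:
H(G, S) = G**2
d(K, I) = -11 - 3*I*K (d(K, I) = (-3*K)*I - 11 = -3*I*K - 11 = -11 - 3*I*K)
d(q(w), 20/11)*(138 + H(15, 22)) = (-11 - 3*20/11*2)*(138 + 15**2) = (-11 - 3*20*(1/11)*2)*(138 + 225) = (-11 - 3*20/11*2)*363 = (-11 - 120/11)*363 = -241/11*363 = -7953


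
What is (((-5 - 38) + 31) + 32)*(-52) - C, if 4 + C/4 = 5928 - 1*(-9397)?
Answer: -62324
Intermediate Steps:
C = 61284 (C = -16 + 4*(5928 - 1*(-9397)) = -16 + 4*(5928 + 9397) = -16 + 4*15325 = -16 + 61300 = 61284)
(((-5 - 38) + 31) + 32)*(-52) - C = (((-5 - 38) + 31) + 32)*(-52) - 1*61284 = ((-43 + 31) + 32)*(-52) - 61284 = (-12 + 32)*(-52) - 61284 = 20*(-52) - 61284 = -1040 - 61284 = -62324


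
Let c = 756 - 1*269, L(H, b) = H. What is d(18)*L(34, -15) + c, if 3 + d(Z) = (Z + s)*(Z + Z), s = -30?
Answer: -14303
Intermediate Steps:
c = 487 (c = 756 - 269 = 487)
d(Z) = -3 + 2*Z*(-30 + Z) (d(Z) = -3 + (Z - 30)*(Z + Z) = -3 + (-30 + Z)*(2*Z) = -3 + 2*Z*(-30 + Z))
d(18)*L(34, -15) + c = (-3 - 60*18 + 2*18²)*34 + 487 = (-3 - 1080 + 2*324)*34 + 487 = (-3 - 1080 + 648)*34 + 487 = -435*34 + 487 = -14790 + 487 = -14303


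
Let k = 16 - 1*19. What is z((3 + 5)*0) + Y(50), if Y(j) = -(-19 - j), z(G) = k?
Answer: 66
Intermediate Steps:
k = -3 (k = 16 - 19 = -3)
z(G) = -3
Y(j) = 19 + j
z((3 + 5)*0) + Y(50) = -3 + (19 + 50) = -3 + 69 = 66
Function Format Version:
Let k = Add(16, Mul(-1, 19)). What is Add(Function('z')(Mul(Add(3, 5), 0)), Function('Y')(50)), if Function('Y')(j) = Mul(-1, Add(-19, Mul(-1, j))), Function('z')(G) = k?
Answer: 66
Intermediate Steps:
k = -3 (k = Add(16, -19) = -3)
Function('z')(G) = -3
Function('Y')(j) = Add(19, j)
Add(Function('z')(Mul(Add(3, 5), 0)), Function('Y')(50)) = Add(-3, Add(19, 50)) = Add(-3, 69) = 66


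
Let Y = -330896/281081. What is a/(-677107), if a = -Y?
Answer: -330896/190321912667 ≈ -1.7386e-6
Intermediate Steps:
Y = -330896/281081 (Y = -330896*1/281081 = -330896/281081 ≈ -1.1772)
a = 330896/281081 (a = -1*(-330896/281081) = 330896/281081 ≈ 1.1772)
a/(-677107) = (330896/281081)/(-677107) = (330896/281081)*(-1/677107) = -330896/190321912667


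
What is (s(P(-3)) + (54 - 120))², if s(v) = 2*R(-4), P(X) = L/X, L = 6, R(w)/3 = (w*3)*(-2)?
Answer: 6084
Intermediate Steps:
R(w) = -18*w (R(w) = 3*((w*3)*(-2)) = 3*((3*w)*(-2)) = 3*(-6*w) = -18*w)
P(X) = 6/X
s(v) = 144 (s(v) = 2*(-18*(-4)) = 2*72 = 144)
(s(P(-3)) + (54 - 120))² = (144 + (54 - 120))² = (144 - 66)² = 78² = 6084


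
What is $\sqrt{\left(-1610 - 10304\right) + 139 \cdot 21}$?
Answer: $i \sqrt{8995} \approx 94.842 i$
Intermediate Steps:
$\sqrt{\left(-1610 - 10304\right) + 139 \cdot 21} = \sqrt{-11914 + 2919} = \sqrt{-8995} = i \sqrt{8995}$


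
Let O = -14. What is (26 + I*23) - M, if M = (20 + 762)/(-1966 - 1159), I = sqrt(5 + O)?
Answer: 82032/3125 + 69*I ≈ 26.25 + 69.0*I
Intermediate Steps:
I = 3*I (I = sqrt(5 - 14) = sqrt(-9) = 3*I ≈ 3.0*I)
M = -782/3125 (M = 782/(-3125) = 782*(-1/3125) = -782/3125 ≈ -0.25024)
(26 + I*23) - M = (26 + (3*I)*23) - 1*(-782/3125) = (26 + 69*I) + 782/3125 = 82032/3125 + 69*I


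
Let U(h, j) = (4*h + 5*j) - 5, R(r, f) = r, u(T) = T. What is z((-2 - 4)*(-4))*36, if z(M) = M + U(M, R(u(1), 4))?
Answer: 4320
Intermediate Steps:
U(h, j) = -5 + 4*h + 5*j
z(M) = 5*M (z(M) = M + (-5 + 4*M + 5*1) = M + (-5 + 4*M + 5) = M + 4*M = 5*M)
z((-2 - 4)*(-4))*36 = (5*((-2 - 4)*(-4)))*36 = (5*(-6*(-4)))*36 = (5*24)*36 = 120*36 = 4320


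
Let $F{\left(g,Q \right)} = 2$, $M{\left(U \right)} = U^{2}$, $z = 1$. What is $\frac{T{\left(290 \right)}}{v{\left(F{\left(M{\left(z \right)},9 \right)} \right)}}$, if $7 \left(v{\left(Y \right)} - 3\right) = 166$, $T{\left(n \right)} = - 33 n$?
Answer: $- \frac{6090}{17} \approx -358.24$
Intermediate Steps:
$v{\left(Y \right)} = \frac{187}{7}$ ($v{\left(Y \right)} = 3 + \frac{1}{7} \cdot 166 = 3 + \frac{166}{7} = \frac{187}{7}$)
$\frac{T{\left(290 \right)}}{v{\left(F{\left(M{\left(z \right)},9 \right)} \right)}} = \frac{\left(-33\right) 290}{\frac{187}{7}} = \left(-9570\right) \frac{7}{187} = - \frac{6090}{17}$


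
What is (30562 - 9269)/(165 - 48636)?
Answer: -199/453 ≈ -0.43929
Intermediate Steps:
(30562 - 9269)/(165 - 48636) = 21293/(-48471) = 21293*(-1/48471) = -199/453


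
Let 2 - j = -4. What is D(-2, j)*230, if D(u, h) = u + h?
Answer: 920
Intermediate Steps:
j = 6 (j = 2 - 1*(-4) = 2 + 4 = 6)
D(u, h) = h + u
D(-2, j)*230 = (6 - 2)*230 = 4*230 = 920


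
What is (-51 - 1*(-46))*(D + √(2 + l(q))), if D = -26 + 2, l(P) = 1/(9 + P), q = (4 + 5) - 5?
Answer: 120 - 15*√39/13 ≈ 112.79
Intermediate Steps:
q = 4 (q = 9 - 5 = 4)
D = -24
(-51 - 1*(-46))*(D + √(2 + l(q))) = (-51 - 1*(-46))*(-24 + √(2 + 1/(9 + 4))) = (-51 + 46)*(-24 + √(2 + 1/13)) = -5*(-24 + √(2 + 1/13)) = -5*(-24 + √(27/13)) = -5*(-24 + 3*√39/13) = 120 - 15*√39/13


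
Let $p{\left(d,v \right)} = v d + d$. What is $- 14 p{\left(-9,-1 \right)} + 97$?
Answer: $97$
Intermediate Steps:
$p{\left(d,v \right)} = d + d v$ ($p{\left(d,v \right)} = d v + d = d + d v$)
$- 14 p{\left(-9,-1 \right)} + 97 = - 14 \left(- 9 \left(1 - 1\right)\right) + 97 = - 14 \left(\left(-9\right) 0\right) + 97 = \left(-14\right) 0 + 97 = 0 + 97 = 97$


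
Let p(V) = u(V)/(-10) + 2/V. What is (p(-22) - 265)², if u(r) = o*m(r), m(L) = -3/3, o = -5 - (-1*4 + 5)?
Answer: 213539769/3025 ≈ 70592.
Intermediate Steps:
o = -6 (o = -5 - (-4 + 5) = -5 - 1*1 = -5 - 1 = -6)
m(L) = -1 (m(L) = -3*⅓ = -1)
u(r) = 6 (u(r) = -6*(-1) = 6)
p(V) = -⅗ + 2/V (p(V) = 6/(-10) + 2/V = 6*(-⅒) + 2/V = -⅗ + 2/V)
(p(-22) - 265)² = ((-⅗ + 2/(-22)) - 265)² = ((-⅗ + 2*(-1/22)) - 265)² = ((-⅗ - 1/11) - 265)² = (-38/55 - 265)² = (-14613/55)² = 213539769/3025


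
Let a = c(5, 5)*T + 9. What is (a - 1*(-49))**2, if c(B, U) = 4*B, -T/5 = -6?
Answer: 432964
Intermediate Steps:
T = 30 (T = -5*(-6) = 30)
a = 609 (a = (4*5)*30 + 9 = 20*30 + 9 = 600 + 9 = 609)
(a - 1*(-49))**2 = (609 - 1*(-49))**2 = (609 + 49)**2 = 658**2 = 432964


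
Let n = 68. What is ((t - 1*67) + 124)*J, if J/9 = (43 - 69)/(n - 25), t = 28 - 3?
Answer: -19188/43 ≈ -446.23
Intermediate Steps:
t = 25
J = -234/43 (J = 9*((43 - 69)/(68 - 25)) = 9*(-26/43) = -234/43 ≈ -5.4419)
((t - 1*67) + 124)*J = ((25 - 1*67) + 124)*(-234/43) = ((25 - 67) + 124)*(-234/43) = (-42 + 124)*(-234/43) = 82*(-234/43) = -19188/43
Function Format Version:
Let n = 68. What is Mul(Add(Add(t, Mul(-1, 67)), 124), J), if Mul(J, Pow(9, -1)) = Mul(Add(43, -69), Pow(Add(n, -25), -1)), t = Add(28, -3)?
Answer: Rational(-19188, 43) ≈ -446.23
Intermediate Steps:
t = 25
J = Rational(-234, 43) (J = Mul(9, Mul(Add(43, -69), Pow(Add(68, -25), -1))) = Mul(9, Mul(-26, Pow(43, -1))) = Mul(9, Mul(-26, Rational(1, 43))) = Mul(9, Rational(-26, 43)) = Rational(-234, 43) ≈ -5.4419)
Mul(Add(Add(t, Mul(-1, 67)), 124), J) = Mul(Add(Add(25, Mul(-1, 67)), 124), Rational(-234, 43)) = Mul(Add(Add(25, -67), 124), Rational(-234, 43)) = Mul(Add(-42, 124), Rational(-234, 43)) = Mul(82, Rational(-234, 43)) = Rational(-19188, 43)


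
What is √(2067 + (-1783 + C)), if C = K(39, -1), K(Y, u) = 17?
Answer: √301 ≈ 17.349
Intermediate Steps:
C = 17
√(2067 + (-1783 + C)) = √(2067 + (-1783 + 17)) = √(2067 - 1766) = √301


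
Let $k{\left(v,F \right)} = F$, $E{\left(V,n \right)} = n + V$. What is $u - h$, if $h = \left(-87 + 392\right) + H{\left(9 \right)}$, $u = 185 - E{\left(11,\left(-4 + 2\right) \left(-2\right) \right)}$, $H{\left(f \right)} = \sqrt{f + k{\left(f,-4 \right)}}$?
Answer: $-135 - \sqrt{5} \approx -137.24$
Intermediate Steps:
$E{\left(V,n \right)} = V + n$
$H{\left(f \right)} = \sqrt{-4 + f}$ ($H{\left(f \right)} = \sqrt{f - 4} = \sqrt{-4 + f}$)
$u = 170$ ($u = 185 - \left(11 + \left(-4 + 2\right) \left(-2\right)\right) = 185 - \left(11 - -4\right) = 185 - \left(11 + 4\right) = 185 - 15 = 170$)
$h = 305 + \sqrt{5}$ ($h = \left(-87 + 392\right) + \sqrt{-4 + 9} = 305 + \sqrt{5} \approx 307.24$)
$u - h = 170 - \left(305 + \sqrt{5}\right) = -135 - \sqrt{5}$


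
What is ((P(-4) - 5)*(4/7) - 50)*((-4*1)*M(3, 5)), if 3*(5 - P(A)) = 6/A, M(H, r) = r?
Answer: 6960/7 ≈ 994.29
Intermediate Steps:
P(A) = 5 - 2/A
((P(-4) - 5)*(4/7) - 50)*((-4*1)*M(3, 5)) = (((5 - 2/(-4)) - 5)*(4/7) - 50)*(-4*1*5) = (((5 - 2*(-1/4)) - 5)*(4*(1/7)) - 50)*(-4*5) = (((5 + 1/2) - 5)*(4/7) - 50)*(-20) = ((11/2 - 5)*(4/7) - 50)*(-20) = ((1/2)*(4/7) - 50)*(-20) = (2/7 - 50)*(-20) = -348/7*(-20) = 6960/7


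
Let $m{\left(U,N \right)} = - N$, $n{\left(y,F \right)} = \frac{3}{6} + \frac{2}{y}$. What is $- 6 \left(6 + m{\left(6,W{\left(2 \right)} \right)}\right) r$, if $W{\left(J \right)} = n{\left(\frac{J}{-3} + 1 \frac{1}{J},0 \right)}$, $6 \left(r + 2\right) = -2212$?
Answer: $38920$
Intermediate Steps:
$r = - \frac{1112}{3}$ ($r = -2 + \frac{1}{6} \left(-2212\right) = -2 - \frac{1106}{3} = - \frac{1112}{3} \approx -370.67$)
$n{\left(y,F \right)} = \frac{1}{2} + \frac{2}{y}$ ($n{\left(y,F \right)} = 3 \cdot \frac{1}{6} + \frac{2}{y} = \frac{1}{2} + \frac{2}{y}$)
$W{\left(J \right)} = \frac{4 + \frac{1}{J} - \frac{J}{3}}{2 \left(\frac{1}{J} - \frac{J}{3}\right)}$ ($W{\left(J \right)} = \frac{4 + \left(\frac{J}{-3} + 1 \frac{1}{J}\right)}{2 \left(\frac{J}{-3} + 1 \frac{1}{J}\right)} = \frac{4 + \left(J \left(- \frac{1}{3}\right) + \frac{1}{J}\right)}{2 \left(J \left(- \frac{1}{3}\right) + \frac{1}{J}\right)} = \frac{4 - \left(- \frac{1}{J} + \frac{J}{3}\right)}{2 \left(- \frac{J}{3} + \frac{1}{J}\right)} = \frac{4 - \left(- \frac{1}{J} + \frac{J}{3}\right)}{2 \left(\frac{1}{J} - \frac{J}{3}\right)} = \frac{4 + \frac{1}{J} - \frac{J}{3}}{2 \left(\frac{1}{J} - \frac{J}{3}\right)}$)
$- 6 \left(6 + m{\left(6,W{\left(2 \right)} \right)}\right) r = - 6 \left(6 - \frac{-3 - 2 \left(12 - 2\right)}{2 \left(-3 + 2^{2}\right)}\right) \left(- \frac{1112}{3}\right) = - 6 \left(6 - \frac{-3 - 2 \left(12 - 2\right)}{2 \left(-3 + 4\right)}\right) \left(- \frac{1112}{3}\right) = - 6 \left(6 - \frac{-3 - 2 \cdot 10}{2 \cdot 1}\right) \left(- \frac{1112}{3}\right) = - 6 \left(6 - \frac{1}{2} \cdot 1 \left(-3 - 20\right)\right) \left(- \frac{1112}{3}\right) = - 6 \left(6 - \frac{1}{2} \cdot 1 \left(-23\right)\right) \left(- \frac{1112}{3}\right) = - 6 \left(6 - - \frac{23}{2}\right) \left(- \frac{1112}{3}\right) = - 6 \left(6 + \frac{23}{2}\right) \left(- \frac{1112}{3}\right) = \left(-6\right) \frac{35}{2} \left(- \frac{1112}{3}\right) = \left(-105\right) \left(- \frac{1112}{3}\right) = 38920$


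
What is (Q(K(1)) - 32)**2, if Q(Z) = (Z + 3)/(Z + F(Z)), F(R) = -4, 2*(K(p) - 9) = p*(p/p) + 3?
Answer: 900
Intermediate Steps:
K(p) = 21/2 + p/2 (K(p) = 9 + (p*(p/p) + 3)/2 = 9 + (p*1 + 3)/2 = 9 + (p + 3)/2 = 9 + (3 + p)/2 = 9 + (3/2 + p/2) = 21/2 + p/2)
Q(Z) = (3 + Z)/(-4 + Z) (Q(Z) = (Z + 3)/(Z - 4) = (3 + Z)/(-4 + Z))
(Q(K(1)) - 32)**2 = ((3 + (21/2 + (1/2)*1))/(-4 + (21/2 + (1/2)*1)) - 32)**2 = ((3 + (21/2 + 1/2))/(-4 + (21/2 + 1/2)) - 32)**2 = ((3 + 11)/(-4 + 11) - 32)**2 = (14/7 - 32)**2 = ((1/7)*14 - 32)**2 = (2 - 32)**2 = (-30)**2 = 900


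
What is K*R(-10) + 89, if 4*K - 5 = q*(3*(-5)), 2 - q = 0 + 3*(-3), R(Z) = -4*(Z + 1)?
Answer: -1351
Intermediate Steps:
R(Z) = -4 - 4*Z (R(Z) = -4*(1 + Z) = -4 - 4*Z)
q = 11 (q = 2 - (0 + 3*(-3)) = 2 - (0 - 9) = 2 - 1*(-9) = 2 + 9 = 11)
K = -40 (K = 5/4 + (11*(3*(-5)))/4 = 5/4 + (11*(-15))/4 = 5/4 + (¼)*(-165) = 5/4 - 165/4 = -40)
K*R(-10) + 89 = -40*(-4 - 4*(-10)) + 89 = -40*(-4 + 40) + 89 = -40*36 + 89 = -1440 + 89 = -1351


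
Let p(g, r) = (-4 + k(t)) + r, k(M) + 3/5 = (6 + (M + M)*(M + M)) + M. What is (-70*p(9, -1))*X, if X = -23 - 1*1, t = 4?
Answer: 114912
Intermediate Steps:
X = -24 (X = -23 - 1 = -24)
k(M) = 27/5 + M + 4*M² (k(M) = -⅗ + ((6 + (M + M)*(M + M)) + M) = -⅗ + ((6 + (2*M)*(2*M)) + M) = -⅗ + ((6 + 4*M²) + M) = -⅗ + (6 + M + 4*M²) = 27/5 + M + 4*M²)
p(g, r) = 347/5 + r (p(g, r) = (-4 + (27/5 + 4 + 4*4²)) + r = (-4 + (27/5 + 4 + 4*16)) + r = (-4 + (27/5 + 4 + 64)) + r = (-4 + 367/5) + r = 347/5 + r)
(-70*p(9, -1))*X = -70*(347/5 - 1)*(-24) = -70*342/5*(-24) = -4788*(-24) = 114912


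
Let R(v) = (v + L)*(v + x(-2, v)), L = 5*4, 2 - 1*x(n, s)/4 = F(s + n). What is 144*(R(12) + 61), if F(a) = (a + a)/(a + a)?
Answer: 82512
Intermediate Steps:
F(a) = 1 (F(a) = (2*a)/((2*a)) = (2*a)*(1/(2*a)) = 1)
x(n, s) = 4 (x(n, s) = 8 - 4*1 = 8 - 4 = 4)
L = 20
R(v) = (4 + v)*(20 + v) (R(v) = (v + 20)*(v + 4) = (20 + v)*(4 + v) = (4 + v)*(20 + v))
144*(R(12) + 61) = 144*((80 + 12² + 24*12) + 61) = 144*((80 + 144 + 288) + 61) = 144*(512 + 61) = 144*573 = 82512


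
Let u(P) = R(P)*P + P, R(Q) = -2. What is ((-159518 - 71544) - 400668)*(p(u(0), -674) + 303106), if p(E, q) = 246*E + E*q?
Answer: -191481153380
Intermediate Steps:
u(P) = -P (u(P) = -2*P + P = -P)
((-159518 - 71544) - 400668)*(p(u(0), -674) + 303106) = ((-159518 - 71544) - 400668)*((-1*0)*(246 - 674) + 303106) = (-231062 - 400668)*(0*(-428) + 303106) = -631730*(0 + 303106) = -631730*303106 = -191481153380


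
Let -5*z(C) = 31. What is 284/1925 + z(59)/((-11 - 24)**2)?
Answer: 9599/67375 ≈ 0.14247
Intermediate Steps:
z(C) = -31/5 (z(C) = -1/5*31 = -31/5)
284/1925 + z(59)/((-11 - 24)**2) = 284/1925 - 31/(5*(-11 - 24)**2) = 284*(1/1925) - 31/(5*((-35)**2)) = 284/1925 - 31/5/1225 = 284/1925 - 31/5*1/1225 = 284/1925 - 31/6125 = 9599/67375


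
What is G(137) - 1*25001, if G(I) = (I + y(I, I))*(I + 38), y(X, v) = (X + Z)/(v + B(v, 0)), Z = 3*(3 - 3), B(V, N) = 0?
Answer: -851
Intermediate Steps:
Z = 0 (Z = 3*0 = 0)
y(X, v) = X/v (y(X, v) = (X + 0)/(v + 0) = X/v)
G(I) = (1 + I)*(38 + I) (G(I) = (I + I/I)*(I + 38) = (I + 1)*(38 + I) = (1 + I)*(38 + I))
G(137) - 1*25001 = (38 + 137² + 39*137) - 1*25001 = (38 + 18769 + 5343) - 25001 = 24150 - 25001 = -851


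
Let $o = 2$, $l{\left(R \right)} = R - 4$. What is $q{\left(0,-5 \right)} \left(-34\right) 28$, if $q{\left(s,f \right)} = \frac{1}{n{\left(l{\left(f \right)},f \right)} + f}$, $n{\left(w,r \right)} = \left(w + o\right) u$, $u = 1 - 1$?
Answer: $\frac{952}{5} \approx 190.4$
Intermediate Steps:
$l{\left(R \right)} = -4 + R$
$u = 0$ ($u = 1 - 1 = 0$)
$n{\left(w,r \right)} = 0$ ($n{\left(w,r \right)} = \left(w + 2\right) 0 = \left(2 + w\right) 0 = 0$)
$q{\left(s,f \right)} = \frac{1}{f}$ ($q{\left(s,f \right)} = \frac{1}{0 + f} = \frac{1}{f}$)
$q{\left(0,-5 \right)} \left(-34\right) 28 = \frac{1}{-5} \left(-34\right) 28 = \left(- \frac{1}{5}\right) \left(-34\right) 28 = \frac{34}{5} \cdot 28 = \frac{952}{5}$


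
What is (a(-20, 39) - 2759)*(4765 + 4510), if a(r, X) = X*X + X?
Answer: -11120725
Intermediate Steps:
a(r, X) = X + X² (a(r, X) = X² + X = X + X²)
(a(-20, 39) - 2759)*(4765 + 4510) = (39*(1 + 39) - 2759)*(4765 + 4510) = (39*40 - 2759)*9275 = (1560 - 2759)*9275 = -1199*9275 = -11120725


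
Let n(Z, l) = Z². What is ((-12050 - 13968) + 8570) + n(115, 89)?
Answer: -4223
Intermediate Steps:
((-12050 - 13968) + 8570) + n(115, 89) = ((-12050 - 13968) + 8570) + 115² = (-26018 + 8570) + 13225 = -17448 + 13225 = -4223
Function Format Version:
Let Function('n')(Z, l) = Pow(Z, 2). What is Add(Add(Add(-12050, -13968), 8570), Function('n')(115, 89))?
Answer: -4223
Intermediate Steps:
Add(Add(Add(-12050, -13968), 8570), Function('n')(115, 89)) = Add(Add(Add(-12050, -13968), 8570), Pow(115, 2)) = Add(Add(-26018, 8570), 13225) = Add(-17448, 13225) = -4223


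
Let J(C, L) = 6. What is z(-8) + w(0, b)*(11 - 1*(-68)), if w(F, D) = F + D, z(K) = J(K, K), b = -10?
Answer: -784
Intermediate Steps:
z(K) = 6
w(F, D) = D + F
z(-8) + w(0, b)*(11 - 1*(-68)) = 6 + (-10 + 0)*(11 - 1*(-68)) = 6 - 10*(11 + 68) = 6 - 10*79 = 6 - 790 = -784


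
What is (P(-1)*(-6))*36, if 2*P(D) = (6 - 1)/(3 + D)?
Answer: -270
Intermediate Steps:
P(D) = 5/(2*(3 + D)) (P(D) = ((6 - 1)/(3 + D))/2 = (5/(3 + D))/2 = 5/(2*(3 + D)))
(P(-1)*(-6))*36 = ((5/(2*(3 - 1)))*(-6))*36 = (((5/2)/2)*(-6))*36 = (((5/2)*(½))*(-6))*36 = ((5/4)*(-6))*36 = -15/2*36 = -270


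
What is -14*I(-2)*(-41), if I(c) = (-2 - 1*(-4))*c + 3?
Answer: -574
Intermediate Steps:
I(c) = 3 + 2*c (I(c) = (-2 + 4)*c + 3 = 2*c + 3 = 3 + 2*c)
-14*I(-2)*(-41) = -14*(3 + 2*(-2))*(-41) = -14*(3 - 4)*(-41) = -14*(-1)*(-41) = 14*(-41) = -574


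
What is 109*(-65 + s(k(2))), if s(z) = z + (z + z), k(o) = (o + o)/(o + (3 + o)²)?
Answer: -63329/9 ≈ -7036.6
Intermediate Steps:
k(o) = 2*o/(o + (3 + o)²) (k(o) = (2*o)/(o + (3 + o)²) = 2*o/(o + (3 + o)²))
s(z) = 3*z (s(z) = z + 2*z = 3*z)
109*(-65 + s(k(2))) = 109*(-65 + 3*(2*2/(2 + (3 + 2)²))) = 109*(-65 + 3*(2*2/(2 + 5²))) = 109*(-65 + 3*(2*2/(2 + 25))) = 109*(-65 + 3*(2*2/27)) = 109*(-65 + 3*(2*2*(1/27))) = 109*(-65 + 3*(4/27)) = 109*(-65 + 4/9) = 109*(-581/9) = -63329/9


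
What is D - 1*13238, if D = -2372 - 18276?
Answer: -33886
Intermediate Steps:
D = -20648
D - 1*13238 = -20648 - 1*13238 = -20648 - 13238 = -33886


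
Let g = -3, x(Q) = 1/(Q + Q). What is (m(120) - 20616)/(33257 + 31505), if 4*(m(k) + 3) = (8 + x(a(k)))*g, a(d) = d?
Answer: -6600001/20723840 ≈ -0.31847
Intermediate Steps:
x(Q) = 1/(2*Q)
m(k) = -9 - 3/(8*k) (m(k) = -3 + ((8 + 1/(2*k))*(-3))/4 = -3 + (-24 - 3/(2*k))/4 = -3 + (-6 - 3/(8*k)) = -9 - 3/(8*k))
(m(120) - 20616)/(33257 + 31505) = ((-9 - 3/8/120) - 20616)/(33257 + 31505) = ((-9 - 3/8*1/120) - 20616)/64762 = ((-9 - 1/320) - 20616)*(1/64762) = (-2881/320 - 20616)*(1/64762) = -6600001/320*1/64762 = -6600001/20723840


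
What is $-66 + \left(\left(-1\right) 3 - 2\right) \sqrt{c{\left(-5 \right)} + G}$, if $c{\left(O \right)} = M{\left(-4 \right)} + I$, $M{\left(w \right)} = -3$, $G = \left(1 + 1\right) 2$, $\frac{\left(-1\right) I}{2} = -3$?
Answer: $-66 - 5 \sqrt{7} \approx -79.229$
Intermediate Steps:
$I = 6$ ($I = \left(-2\right) \left(-3\right) = 6$)
$G = 4$ ($G = 2 \cdot 2 = 4$)
$c{\left(O \right)} = 3$ ($c{\left(O \right)} = -3 + 6 = 3$)
$-66 + \left(\left(-1\right) 3 - 2\right) \sqrt{c{\left(-5 \right)} + G} = -66 + \left(\left(-1\right) 3 - 2\right) \sqrt{3 + 4} = -66 + \left(-3 - 2\right) \sqrt{7} = -66 - 5 \sqrt{7}$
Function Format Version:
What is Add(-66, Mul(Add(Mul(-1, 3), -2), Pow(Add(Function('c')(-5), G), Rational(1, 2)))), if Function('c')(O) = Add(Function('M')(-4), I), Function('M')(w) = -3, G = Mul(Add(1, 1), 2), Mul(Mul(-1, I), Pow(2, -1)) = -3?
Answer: Add(-66, Mul(-5, Pow(7, Rational(1, 2)))) ≈ -79.229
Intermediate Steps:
I = 6 (I = Mul(-2, -3) = 6)
G = 4 (G = Mul(2, 2) = 4)
Function('c')(O) = 3 (Function('c')(O) = Add(-3, 6) = 3)
Add(-66, Mul(Add(Mul(-1, 3), -2), Pow(Add(Function('c')(-5), G), Rational(1, 2)))) = Add(-66, Mul(Add(Mul(-1, 3), -2), Pow(Add(3, 4), Rational(1, 2)))) = Add(-66, Mul(Add(-3, -2), Pow(7, Rational(1, 2)))) = Add(-66, Mul(-5, Pow(7, Rational(1, 2))))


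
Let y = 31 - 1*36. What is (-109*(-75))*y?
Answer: -40875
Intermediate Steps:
y = -5 (y = 31 - 36 = -5)
(-109*(-75))*y = -109*(-75)*(-5) = 8175*(-5) = -40875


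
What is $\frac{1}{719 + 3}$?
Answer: $\frac{1}{722} \approx 0.001385$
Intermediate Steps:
$\frac{1}{719 + 3} = \frac{1}{722}$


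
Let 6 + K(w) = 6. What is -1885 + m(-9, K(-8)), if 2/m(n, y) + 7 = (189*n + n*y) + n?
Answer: -3236547/1717 ≈ -1885.0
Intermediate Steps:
K(w) = 0 (K(w) = -6 + 6 = 0)
m(n, y) = 2/(-7 + 190*n + n*y) (m(n, y) = 2/(-7 + ((189*n + n*y) + n)) = 2/(-7 + (190*n + n*y)) = 2/(-7 + 190*n + n*y))
-1885 + m(-9, K(-8)) = -1885 + 2/(-7 + 190*(-9) - 9*0) = -1885 + 2/(-7 - 1710 + 0) = -1885 + 2/(-1717) = -1885 + 2*(-1/1717) = -1885 - 2/1717 = -3236547/1717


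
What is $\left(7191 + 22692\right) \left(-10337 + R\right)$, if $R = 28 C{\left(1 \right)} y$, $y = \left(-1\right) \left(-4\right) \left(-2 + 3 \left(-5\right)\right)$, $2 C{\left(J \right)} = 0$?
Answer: $-308900571$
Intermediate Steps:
$C{\left(J \right)} = 0$ ($C{\left(J \right)} = \frac{1}{2} \cdot 0 = 0$)
$y = -68$ ($y = 4 \left(-2 - 15\right) = 4 \left(-17\right) = -68$)
$R = 0$ ($R = 28 \cdot 0 \left(-68\right) = 0 \left(-68\right) = 0$)
$\left(7191 + 22692\right) \left(-10337 + R\right) = \left(7191 + 22692\right) \left(-10337 + 0\right) = 29883 \left(-10337\right) = -308900571$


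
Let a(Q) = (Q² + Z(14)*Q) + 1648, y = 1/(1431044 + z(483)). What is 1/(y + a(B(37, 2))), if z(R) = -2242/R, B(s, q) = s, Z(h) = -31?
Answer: 691192010/1292529059183 ≈ 0.00053476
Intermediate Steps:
y = 483/691192010 (y = 1/(1431044 - 2242/483) = 1/(691192010/483) = 483/691192010 ≈ 6.9879e-7)
a(Q) = 1648 + Q² - 31*Q (a(Q) = (Q² - 31*Q) + 1648 = 1648 + Q² - 31*Q)
1/(y + a(B(37, 2))) = 1/(483/691192010 + (1648 + 37² - 31*37)) = 1/(483/691192010 + (1648 + 1369 - 1147)) = 1/(483/691192010 + 1870) = 1/(1292529059183/691192010) = 691192010/1292529059183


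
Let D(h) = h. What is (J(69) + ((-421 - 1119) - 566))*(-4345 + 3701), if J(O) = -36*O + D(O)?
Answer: 2911524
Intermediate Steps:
J(O) = -35*O (J(O) = -36*O + O = -35*O)
(J(69) + ((-421 - 1119) - 566))*(-4345 + 3701) = (-35*69 + ((-421 - 1119) - 566))*(-4345 + 3701) = (-2415 + (-1540 - 566))*(-644) = (-2415 - 2106)*(-644) = -4521*(-644) = 2911524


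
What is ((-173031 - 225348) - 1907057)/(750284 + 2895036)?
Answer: -82337/130190 ≈ -0.63244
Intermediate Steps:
((-173031 - 225348) - 1907057)/(750284 + 2895036) = (-398379 - 1907057)/3645320 = -2305436*1/3645320 = -82337/130190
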